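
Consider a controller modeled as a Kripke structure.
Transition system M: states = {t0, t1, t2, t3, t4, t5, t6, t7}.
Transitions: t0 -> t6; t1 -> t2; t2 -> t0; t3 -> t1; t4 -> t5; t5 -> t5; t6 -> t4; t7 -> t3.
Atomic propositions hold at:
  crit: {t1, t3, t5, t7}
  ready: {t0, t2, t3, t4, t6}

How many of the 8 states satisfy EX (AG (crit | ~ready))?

2

Sat(~ready) = {t1, t5, t7}
Sat(crit | ~ready) = {t1, t3, t5, t7}
AG (crit | ~ready): greatest fixpoint, start Z0 = {t1, t3, t5, t7}, keep only states in Sat with every successor in Z. Z1 = {t3, t5, t7}; Z2 = {t5, t7}; Z3 = {t5}; fixed.
Sat(AG (crit | ~ready)) = {t5}
Sat(EX (AG (crit | ~ready))) = {s : some successor in {t5}} = {t4, t5}
|Sat(EX (AG (crit | ~ready)))| = |{t4, t5}| = 2.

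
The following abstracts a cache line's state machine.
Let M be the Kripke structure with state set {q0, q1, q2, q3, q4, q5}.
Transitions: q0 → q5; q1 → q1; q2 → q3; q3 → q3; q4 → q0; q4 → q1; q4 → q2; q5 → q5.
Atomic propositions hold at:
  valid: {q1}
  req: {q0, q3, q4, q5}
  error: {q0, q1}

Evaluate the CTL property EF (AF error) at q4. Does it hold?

Yes

AF error: least fixpoint, start Z0 = {q0, q1}, add states with every successor in Z. Already a fixed point.
Sat(AF error) = {q0, q1}
EF (AF error): least fixpoint, start Z0 = {q0, q1}, add states with some successor in Z. Z1 = {q0, q1, q4}; fixed.
Sat(EF (AF error)) = {q0, q1, q4}
q4 ∈ Sat(EF (AF error)) = {q0, q1, q4}, so the formula holds at q4.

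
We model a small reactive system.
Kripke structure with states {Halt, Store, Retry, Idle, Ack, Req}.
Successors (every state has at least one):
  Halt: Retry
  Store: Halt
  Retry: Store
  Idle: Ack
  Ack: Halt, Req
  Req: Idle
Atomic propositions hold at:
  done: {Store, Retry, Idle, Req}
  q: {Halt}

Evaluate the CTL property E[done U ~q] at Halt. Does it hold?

No

Sat(~q) = {Store, Retry, Idle, Ack, Req}
E[done U ~q]: least fixpoint, start Z0 = Sat(~q) = {Store, Retry, Idle, Ack, Req}, add states in Sat(done) with some successor in Z. Already a fixed point.
Sat(E[done U ~q]) = {Store, Retry, Idle, Ack, Req}
Halt ∉ Sat(E[done U ~q]) = {Store, Retry, Idle, Ack, Req}, so the formula does not hold at Halt.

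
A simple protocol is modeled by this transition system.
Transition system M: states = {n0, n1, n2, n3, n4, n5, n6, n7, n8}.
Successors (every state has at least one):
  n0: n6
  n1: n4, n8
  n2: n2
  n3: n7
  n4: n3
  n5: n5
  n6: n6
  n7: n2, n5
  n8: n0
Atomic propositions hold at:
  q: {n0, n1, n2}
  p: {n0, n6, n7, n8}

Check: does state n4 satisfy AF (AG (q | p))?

Sat(q | p) = {n0, n1, n2, n6, n7, n8}
AG (q | p): greatest fixpoint, start Z0 = {n0, n1, n2, n6, n7, n8}, keep only states in Sat with every successor in Z. Z1 = {n0, n2, n6, n8}; fixed.
Sat(AG (q | p)) = {n0, n2, n6, n8}
AF (AG (q | p)): least fixpoint, start Z0 = {n0, n2, n6, n8}, add states with every successor in Z. Already a fixed point.
Sat(AF (AG (q | p))) = {n0, n2, n6, n8}
n4 ∉ Sat(AF (AG (q | p))) = {n0, n2, n6, n8}, so the formula does not hold at n4.

No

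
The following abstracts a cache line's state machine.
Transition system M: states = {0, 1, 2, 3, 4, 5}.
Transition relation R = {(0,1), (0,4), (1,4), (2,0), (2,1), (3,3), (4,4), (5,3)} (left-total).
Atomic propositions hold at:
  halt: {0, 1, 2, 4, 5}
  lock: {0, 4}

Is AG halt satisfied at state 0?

Yes

AG halt: greatest fixpoint, start Z0 = {0, 1, 2, 4, 5}, keep only states in Sat with every successor in Z. Z1 = {0, 1, 2, 4}; fixed.
Sat(AG halt) = {0, 1, 2, 4}
0 ∈ Sat(AG halt) = {0, 1, 2, 4}, so the formula holds at 0.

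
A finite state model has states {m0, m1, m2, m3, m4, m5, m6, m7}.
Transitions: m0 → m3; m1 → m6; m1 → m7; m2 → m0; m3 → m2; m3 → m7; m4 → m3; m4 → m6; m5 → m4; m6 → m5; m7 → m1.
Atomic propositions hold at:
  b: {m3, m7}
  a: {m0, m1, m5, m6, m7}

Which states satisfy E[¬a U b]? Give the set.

Sat(¬a) = {m2, m3, m4}
E[¬a U b]: least fixpoint, start Z0 = Sat(b) = {m3, m7}, add states in Sat(¬a) with some successor in Z. Z1 = {m3, m4, m7}; fixed.
Sat(E[¬a U b]) = {m3, m4, m7}

{m3, m4, m7}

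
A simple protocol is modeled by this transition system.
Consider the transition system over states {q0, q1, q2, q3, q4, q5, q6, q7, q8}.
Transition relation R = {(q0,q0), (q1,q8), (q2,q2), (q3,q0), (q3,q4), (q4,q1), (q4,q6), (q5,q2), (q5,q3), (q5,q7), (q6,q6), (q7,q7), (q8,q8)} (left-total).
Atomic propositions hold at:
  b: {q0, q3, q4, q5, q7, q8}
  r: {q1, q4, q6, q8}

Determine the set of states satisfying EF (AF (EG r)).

{q1, q3, q4, q5, q6, q8}

EG r: greatest fixpoint, start Z0 = {q1, q4, q6, q8}, keep only states in Sat with some successor in Z. Already a fixed point.
Sat(EG r) = {q1, q4, q6, q8}
AF (EG r): least fixpoint, start Z0 = {q1, q4, q6, q8}, add states with every successor in Z. Already a fixed point.
Sat(AF (EG r)) = {q1, q4, q6, q8}
EF (AF (EG r)): least fixpoint, start Z0 = {q1, q4, q6, q8}, add states with some successor in Z. Z1 = {q1, q3, q4, q6, q8}; Z2 = {q1, q3, q4, q5, q6, q8}; fixed.
Sat(EF (AF (EG r))) = {q1, q3, q4, q5, q6, q8}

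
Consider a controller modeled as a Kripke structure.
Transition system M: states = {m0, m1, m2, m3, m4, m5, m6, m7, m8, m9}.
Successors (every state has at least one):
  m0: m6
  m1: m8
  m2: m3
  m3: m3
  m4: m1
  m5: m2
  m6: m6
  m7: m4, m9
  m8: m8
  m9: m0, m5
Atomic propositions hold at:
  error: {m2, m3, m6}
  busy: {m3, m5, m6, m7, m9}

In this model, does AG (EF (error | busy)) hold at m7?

No

Sat(error | busy) = {m2, m3, m5, m6, m7, m9}
EF (error | busy): least fixpoint, start Z0 = {m2, m3, m5, m6, m7, m9}, add states with some successor in Z. Z1 = {m0, m2, m3, m5, m6, m7, m9}; fixed.
Sat(EF (error | busy)) = {m0, m2, m3, m5, m6, m7, m9}
AG (EF (error | busy)): greatest fixpoint, start Z0 = {m0, m2, m3, m5, m6, m7, m9}, keep only states in Sat with every successor in Z. Z1 = {m0, m2, m3, m5, m6, m9}; fixed.
Sat(AG (EF (error | busy))) = {m0, m2, m3, m5, m6, m9}
m7 ∉ Sat(AG (EF (error | busy))) = {m0, m2, m3, m5, m6, m9}, so the formula does not hold at m7.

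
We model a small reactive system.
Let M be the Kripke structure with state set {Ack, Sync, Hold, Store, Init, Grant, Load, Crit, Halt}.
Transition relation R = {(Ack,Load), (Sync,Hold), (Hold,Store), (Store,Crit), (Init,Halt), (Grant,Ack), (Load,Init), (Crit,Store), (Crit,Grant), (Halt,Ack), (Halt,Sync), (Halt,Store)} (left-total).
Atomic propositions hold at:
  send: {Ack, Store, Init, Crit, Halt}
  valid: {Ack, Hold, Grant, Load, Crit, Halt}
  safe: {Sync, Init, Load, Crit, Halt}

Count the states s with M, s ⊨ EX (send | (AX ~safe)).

8

Sat(~safe) = {Ack, Hold, Store, Grant}
Sat(AX ~safe) = {s : every successor in {Ack, Hold, Store, Grant}} = {Sync, Hold, Grant, Crit}
Sat(send | (AX ~safe)) = {Ack, Sync, Hold, Store, Init, Grant, Crit, Halt}
Sat(EX (send | (AX ~safe))) = {s : some successor in {Ack, Sync, Hold, Store, Init, Grant, Crit, Halt}} = {Sync, Hold, Store, Init, Grant, Load, Crit, Halt}
|Sat(EX (send | (AX ~safe)))| = |{Sync, Hold, Store, Init, Grant, Load, Crit, Halt}| = 8.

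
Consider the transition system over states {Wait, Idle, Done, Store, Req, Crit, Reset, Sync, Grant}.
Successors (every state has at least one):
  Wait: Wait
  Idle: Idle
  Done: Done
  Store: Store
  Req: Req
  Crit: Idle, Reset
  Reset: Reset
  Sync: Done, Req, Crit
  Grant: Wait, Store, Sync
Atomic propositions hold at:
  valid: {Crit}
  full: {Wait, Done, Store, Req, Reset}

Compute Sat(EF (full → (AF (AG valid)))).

AG valid: greatest fixpoint, start Z0 = {Crit}, keep only states in Sat with every successor in Z. Z1 = ∅; fixed.
Sat(AG valid) = ∅
AF (AG valid): least fixpoint, start Z0 = ∅, add states with every successor in Z. Already a fixed point.
Sat(AF (AG valid)) = ∅
Sat(full → (AF (AG valid))) = {Idle, Crit, Sync, Grant}
EF (full → (AF (AG valid))): least fixpoint, start Z0 = {Idle, Crit, Sync, Grant}, add states with some successor in Z. Already a fixed point.
Sat(EF (full → (AF (AG valid)))) = {Idle, Crit, Sync, Grant}

{Idle, Crit, Sync, Grant}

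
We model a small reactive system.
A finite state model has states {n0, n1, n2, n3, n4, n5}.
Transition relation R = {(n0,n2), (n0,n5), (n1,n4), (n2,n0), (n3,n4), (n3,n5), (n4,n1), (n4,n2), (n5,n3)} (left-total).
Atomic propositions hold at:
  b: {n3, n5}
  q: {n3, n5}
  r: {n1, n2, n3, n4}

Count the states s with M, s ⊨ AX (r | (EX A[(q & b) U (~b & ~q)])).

4

Sat(q & b) = {n3, n5}
Sat(~b) = {n0, n1, n2, n4}
Sat(~q) = {n0, n1, n2, n4}
Sat(~b & ~q) = {n0, n1, n2, n4}
A[(q & b) U (~b & ~q)]: least fixpoint, start Z0 = Sat((~b & ~q)) = {n0, n1, n2, n4}, add states in Sat(q & b) with every successor in Z. Already a fixed point.
Sat(A[(q & b) U (~b & ~q)]) = {n0, n1, n2, n4}
Sat(EX A[(q & b) U (~b & ~q)]) = {s : some successor in {n0, n1, n2, n4}} = {n0, n1, n2, n3, n4}
Sat(r | (EX A[(q & b) U (~b & ~q)])) = {n0, n1, n2, n3, n4}
Sat(AX (r | (EX A[(q & b) U (~b & ~q)]))) = {s : every successor in {n0, n1, n2, n3, n4}} = {n1, n2, n4, n5}
|Sat(AX (r | (EX A[(q & b) U (~b & ~q)])))| = |{n1, n2, n4, n5}| = 4.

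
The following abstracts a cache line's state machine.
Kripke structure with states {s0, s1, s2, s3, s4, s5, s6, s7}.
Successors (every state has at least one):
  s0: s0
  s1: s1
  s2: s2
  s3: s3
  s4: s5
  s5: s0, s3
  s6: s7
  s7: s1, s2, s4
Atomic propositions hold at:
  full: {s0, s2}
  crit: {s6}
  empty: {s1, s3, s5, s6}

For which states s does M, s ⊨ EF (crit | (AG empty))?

AG empty: greatest fixpoint, start Z0 = {s1, s3, s5, s6}, keep only states in Sat with every successor in Z. Z1 = {s1, s3}; fixed.
Sat(AG empty) = {s1, s3}
Sat(crit | (AG empty)) = {s1, s3, s6}
EF (crit | (AG empty)): least fixpoint, start Z0 = {s1, s3, s6}, add states with some successor in Z. Z1 = {s1, s3, s5, s6, s7}; Z2 = {s1, s3, s4, s5, s6, s7}; fixed.
Sat(EF (crit | (AG empty))) = {s1, s3, s4, s5, s6, s7}

{s1, s3, s4, s5, s6, s7}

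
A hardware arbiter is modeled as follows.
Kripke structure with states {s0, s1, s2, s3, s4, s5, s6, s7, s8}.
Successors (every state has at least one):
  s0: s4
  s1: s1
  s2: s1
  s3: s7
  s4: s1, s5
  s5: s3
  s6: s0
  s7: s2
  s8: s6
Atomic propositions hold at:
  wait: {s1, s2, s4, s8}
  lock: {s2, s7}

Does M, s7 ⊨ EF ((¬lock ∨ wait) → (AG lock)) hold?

Sat(¬lock) = {s0, s1, s3, s4, s5, s6, s8}
Sat(¬lock ∨ wait) = {s0, s1, s2, s3, s4, s5, s6, s8}
AG lock: greatest fixpoint, start Z0 = {s2, s7}, keep only states in Sat with every successor in Z. Z1 = {s7}; Z2 = ∅; fixed.
Sat(AG lock) = ∅
Sat((¬lock ∨ wait) → (AG lock)) = {s7}
EF ((¬lock ∨ wait) → (AG lock)): least fixpoint, start Z0 = {s7}, add states with some successor in Z. Z1 = {s3, s7}; Z2 = {s3, s5, s7}; Z3 = {s3, s4, s5, s7}; Z4 = {s0, s3, s4, s5, s7}; Z5 = {s0, s3, s4, s5, s6, s7}; Z6 = {s0, s3, s4, s5, s6, s7, s8}; fixed.
Sat(EF ((¬lock ∨ wait) → (AG lock))) = {s0, s3, s4, s5, s6, s7, s8}
s7 ∈ Sat(EF ((¬lock ∨ wait) → (AG lock))) = {s0, s3, s4, s5, s6, s7, s8}, so the formula holds at s7.

Yes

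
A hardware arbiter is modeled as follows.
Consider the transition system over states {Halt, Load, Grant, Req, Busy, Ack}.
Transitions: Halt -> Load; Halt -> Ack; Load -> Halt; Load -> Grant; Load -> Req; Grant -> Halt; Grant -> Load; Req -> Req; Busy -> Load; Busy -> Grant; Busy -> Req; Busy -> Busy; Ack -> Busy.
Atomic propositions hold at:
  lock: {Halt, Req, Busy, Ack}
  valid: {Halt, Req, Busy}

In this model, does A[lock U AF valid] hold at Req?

Yes

AF valid: least fixpoint, start Z0 = {Halt, Req, Busy}, add states with every successor in Z. Z1 = {Halt, Req, Busy, Ack}; fixed.
Sat(AF valid) = {Halt, Req, Busy, Ack}
A[lock U AF valid]: least fixpoint, start Z0 = Sat(AF valid) = {Halt, Req, Busy, Ack}, add states in Sat(lock) with every successor in Z. Already a fixed point.
Sat(A[lock U AF valid]) = {Halt, Req, Busy, Ack}
Req ∈ Sat(A[lock U AF valid]) = {Halt, Req, Busy, Ack}, so the formula holds at Req.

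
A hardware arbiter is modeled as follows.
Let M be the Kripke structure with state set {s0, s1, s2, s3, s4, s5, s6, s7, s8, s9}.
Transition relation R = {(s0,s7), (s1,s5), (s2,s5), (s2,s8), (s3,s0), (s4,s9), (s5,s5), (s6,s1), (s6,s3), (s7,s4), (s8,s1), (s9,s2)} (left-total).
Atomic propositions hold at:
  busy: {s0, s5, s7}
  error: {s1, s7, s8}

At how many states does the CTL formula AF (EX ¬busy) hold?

8

Sat(¬busy) = {s1, s2, s3, s4, s6, s8, s9}
Sat(EX ¬busy) = {s : some successor in {s1, s2, s3, s4, s6, s8, s9}} = {s2, s4, s6, s7, s8, s9}
AF (EX ¬busy): least fixpoint, start Z0 = {s2, s4, s6, s7, s8, s9}, add states with every successor in Z. Z1 = {s0, s2, s4, s6, s7, s8, s9}; Z2 = {s0, s2, s3, s4, s6, s7, s8, s9}; fixed.
Sat(AF (EX ¬busy)) = {s0, s2, s3, s4, s6, s7, s8, s9}
|Sat(AF (EX ¬busy))| = |{s0, s2, s3, s4, s6, s7, s8, s9}| = 8.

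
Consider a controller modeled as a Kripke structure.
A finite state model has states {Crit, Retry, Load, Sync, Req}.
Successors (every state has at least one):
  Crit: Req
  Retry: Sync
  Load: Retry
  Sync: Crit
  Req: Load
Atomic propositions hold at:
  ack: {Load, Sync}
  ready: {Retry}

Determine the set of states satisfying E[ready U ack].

{Retry, Load, Sync}

E[ready U ack]: least fixpoint, start Z0 = Sat(ack) = {Load, Sync}, add states in Sat(ready) with some successor in Z. Z1 = {Retry, Load, Sync}; fixed.
Sat(E[ready U ack]) = {Retry, Load, Sync}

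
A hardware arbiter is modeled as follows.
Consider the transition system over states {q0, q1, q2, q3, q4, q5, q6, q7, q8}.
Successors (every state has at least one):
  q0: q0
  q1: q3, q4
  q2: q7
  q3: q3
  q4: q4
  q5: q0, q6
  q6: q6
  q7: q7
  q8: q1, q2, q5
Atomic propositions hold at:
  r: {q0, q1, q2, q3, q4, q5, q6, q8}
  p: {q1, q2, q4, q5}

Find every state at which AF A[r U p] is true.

{q1, q2, q4, q5, q8}

A[r U p]: least fixpoint, start Z0 = Sat(p) = {q1, q2, q4, q5}, add states in Sat(r) with every successor in Z. Z1 = {q1, q2, q4, q5, q8}; fixed.
Sat(A[r U p]) = {q1, q2, q4, q5, q8}
AF A[r U p]: least fixpoint, start Z0 = {q1, q2, q4, q5, q8}, add states with every successor in Z. Already a fixed point.
Sat(AF A[r U p]) = {q1, q2, q4, q5, q8}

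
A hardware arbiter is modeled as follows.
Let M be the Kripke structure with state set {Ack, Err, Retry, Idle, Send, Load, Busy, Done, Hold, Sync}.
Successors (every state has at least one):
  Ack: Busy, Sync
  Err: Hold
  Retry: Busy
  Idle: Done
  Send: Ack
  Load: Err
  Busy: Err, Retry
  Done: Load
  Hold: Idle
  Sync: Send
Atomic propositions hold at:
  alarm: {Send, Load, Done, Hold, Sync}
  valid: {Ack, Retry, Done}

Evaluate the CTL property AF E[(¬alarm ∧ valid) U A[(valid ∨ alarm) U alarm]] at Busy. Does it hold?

Sat(¬alarm) = {Ack, Err, Retry, Idle, Busy}
Sat(¬alarm ∧ valid) = {Ack, Retry}
Sat(valid ∨ alarm) = {Ack, Retry, Send, Load, Done, Hold, Sync}
A[(valid ∨ alarm) U alarm]: least fixpoint, start Z0 = Sat(alarm) = {Send, Load, Done, Hold, Sync}, add states in Sat(valid ∨ alarm) with every successor in Z. Already a fixed point.
Sat(A[(valid ∨ alarm) U alarm]) = {Send, Load, Done, Hold, Sync}
E[(¬alarm ∧ valid) U A[(valid ∨ alarm) U alarm]]: least fixpoint, start Z0 = Sat(A[(valid ∨ alarm) U alarm]) = {Send, Load, Done, Hold, Sync}, add states in Sat(¬alarm ∧ valid) with some successor in Z. Z1 = {Ack, Send, Load, Done, Hold, Sync}; fixed.
Sat(E[(¬alarm ∧ valid) U A[(valid ∨ alarm) U alarm]]) = {Ack, Send, Load, Done, Hold, Sync}
AF E[(¬alarm ∧ valid) U A[(valid ∨ alarm) U alarm]]: least fixpoint, start Z0 = {Ack, Send, Load, Done, Hold, Sync}, add states with every successor in Z. Z1 = {Ack, Err, Idle, Send, Load, Done, Hold, Sync}; fixed.
Sat(AF E[(¬alarm ∧ valid) U A[(valid ∨ alarm) U alarm]]) = {Ack, Err, Idle, Send, Load, Done, Hold, Sync}
Busy ∉ Sat(AF E[(¬alarm ∧ valid) U A[(valid ∨ alarm) U alarm]]) = {Ack, Err, Idle, Send, Load, Done, Hold, Sync}, so the formula does not hold at Busy.

No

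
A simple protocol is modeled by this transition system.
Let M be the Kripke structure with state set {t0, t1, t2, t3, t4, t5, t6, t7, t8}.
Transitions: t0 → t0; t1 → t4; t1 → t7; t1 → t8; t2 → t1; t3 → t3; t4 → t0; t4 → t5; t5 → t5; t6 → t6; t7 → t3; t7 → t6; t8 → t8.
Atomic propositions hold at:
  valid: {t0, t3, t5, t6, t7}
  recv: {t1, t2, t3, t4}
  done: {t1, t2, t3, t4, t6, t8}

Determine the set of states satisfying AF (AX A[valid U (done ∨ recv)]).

{t1, t2, t3, t6, t7, t8}

Sat(done ∨ recv) = {t1, t2, t3, t4, t6, t8}
A[valid U (done ∨ recv)]: least fixpoint, start Z0 = Sat((done ∨ recv)) = {t1, t2, t3, t4, t6, t8}, add states in Sat(valid) with every successor in Z. Z1 = {t1, t2, t3, t4, t6, t7, t8}; fixed.
Sat(A[valid U (done ∨ recv)]) = {t1, t2, t3, t4, t6, t7, t8}
Sat(AX A[valid U (done ∨ recv)]) = {s : every successor in {t1, t2, t3, t4, t6, t7, t8}} = {t1, t2, t3, t6, t7, t8}
AF (AX A[valid U (done ∨ recv)]): least fixpoint, start Z0 = {t1, t2, t3, t6, t7, t8}, add states with every successor in Z. Already a fixed point.
Sat(AF (AX A[valid U (done ∨ recv)])) = {t1, t2, t3, t6, t7, t8}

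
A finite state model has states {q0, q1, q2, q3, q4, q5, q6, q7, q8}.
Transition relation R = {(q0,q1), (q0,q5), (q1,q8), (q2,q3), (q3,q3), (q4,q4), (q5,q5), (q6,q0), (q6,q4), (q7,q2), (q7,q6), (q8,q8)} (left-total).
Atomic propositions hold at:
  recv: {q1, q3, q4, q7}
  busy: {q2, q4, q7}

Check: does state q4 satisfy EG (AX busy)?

Yes

Sat(AX busy) = {s : every successor in {q2, q4, q7}} = {q4}
EG (AX busy): greatest fixpoint, start Z0 = {q4}, keep only states in Sat with some successor in Z. Already a fixed point.
Sat(EG (AX busy)) = {q4}
q4 ∈ Sat(EG (AX busy)) = {q4}, so the formula holds at q4.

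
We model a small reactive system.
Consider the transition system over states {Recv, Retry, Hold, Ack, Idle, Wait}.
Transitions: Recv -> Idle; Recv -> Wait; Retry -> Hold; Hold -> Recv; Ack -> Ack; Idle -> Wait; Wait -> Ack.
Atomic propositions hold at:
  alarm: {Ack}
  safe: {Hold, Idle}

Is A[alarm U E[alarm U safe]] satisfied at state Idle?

E[alarm U safe]: least fixpoint, start Z0 = Sat(safe) = {Hold, Idle}, add states in Sat(alarm) with some successor in Z. Already a fixed point.
Sat(E[alarm U safe]) = {Hold, Idle}
A[alarm U E[alarm U safe]]: least fixpoint, start Z0 = Sat(E[alarm U safe]) = {Hold, Idle}, add states in Sat(alarm) with every successor in Z. Already a fixed point.
Sat(A[alarm U E[alarm U safe]]) = {Hold, Idle}
Idle ∈ Sat(A[alarm U E[alarm U safe]]) = {Hold, Idle}, so the formula holds at Idle.

Yes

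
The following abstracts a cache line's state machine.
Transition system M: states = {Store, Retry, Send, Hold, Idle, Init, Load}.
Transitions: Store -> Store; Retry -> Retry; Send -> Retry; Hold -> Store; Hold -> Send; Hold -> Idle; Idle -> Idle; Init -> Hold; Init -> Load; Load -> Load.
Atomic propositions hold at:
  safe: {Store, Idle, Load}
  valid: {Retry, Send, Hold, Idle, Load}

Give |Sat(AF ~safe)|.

Sat(~safe) = {Retry, Send, Hold, Init}
AF ~safe: least fixpoint, start Z0 = {Retry, Send, Hold, Init}, add states with every successor in Z. Already a fixed point.
Sat(AF ~safe) = {Retry, Send, Hold, Init}
|Sat(AF ~safe)| = |{Retry, Send, Hold, Init}| = 4.

4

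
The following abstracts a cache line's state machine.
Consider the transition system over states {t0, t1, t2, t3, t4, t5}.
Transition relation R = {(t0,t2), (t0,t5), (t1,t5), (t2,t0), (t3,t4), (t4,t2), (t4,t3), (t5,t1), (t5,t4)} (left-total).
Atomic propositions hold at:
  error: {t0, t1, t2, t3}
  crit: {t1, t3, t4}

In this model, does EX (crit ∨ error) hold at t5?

Sat(crit ∨ error) = {t0, t1, t2, t3, t4}
Sat(EX (crit ∨ error)) = {s : some successor in {t0, t1, t2, t3, t4}} = {t0, t2, t3, t4, t5}
t5 ∈ Sat(EX (crit ∨ error)) = {t0, t2, t3, t4, t5}, so the formula holds at t5.

Yes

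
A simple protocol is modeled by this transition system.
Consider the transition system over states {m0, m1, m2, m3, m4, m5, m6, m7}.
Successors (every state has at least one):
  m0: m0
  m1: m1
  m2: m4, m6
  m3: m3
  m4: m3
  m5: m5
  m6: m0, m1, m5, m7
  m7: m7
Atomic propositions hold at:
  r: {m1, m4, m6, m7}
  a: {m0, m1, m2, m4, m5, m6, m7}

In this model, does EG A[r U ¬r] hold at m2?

Sat(¬r) = {m0, m2, m3, m5}
A[r U ¬r]: least fixpoint, start Z0 = Sat(¬r) = {m0, m2, m3, m5}, add states in Sat(r) with every successor in Z. Z1 = {m0, m2, m3, m4, m5}; fixed.
Sat(A[r U ¬r]) = {m0, m2, m3, m4, m5}
EG A[r U ¬r]: greatest fixpoint, start Z0 = {m0, m2, m3, m4, m5}, keep only states in Sat with some successor in Z. Already a fixed point.
Sat(EG A[r U ¬r]) = {m0, m2, m3, m4, m5}
m2 ∈ Sat(EG A[r U ¬r]) = {m0, m2, m3, m4, m5}, so the formula holds at m2.

Yes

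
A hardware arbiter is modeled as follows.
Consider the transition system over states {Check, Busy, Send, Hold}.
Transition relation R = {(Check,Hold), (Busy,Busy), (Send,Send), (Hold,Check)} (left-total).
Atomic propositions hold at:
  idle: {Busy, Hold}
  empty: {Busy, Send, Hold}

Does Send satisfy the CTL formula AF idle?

No

AF idle: least fixpoint, start Z0 = {Busy, Hold}, add states with every successor in Z. Z1 = {Check, Busy, Hold}; fixed.
Sat(AF idle) = {Check, Busy, Hold}
Send ∉ Sat(AF idle) = {Check, Busy, Hold}, so the formula does not hold at Send.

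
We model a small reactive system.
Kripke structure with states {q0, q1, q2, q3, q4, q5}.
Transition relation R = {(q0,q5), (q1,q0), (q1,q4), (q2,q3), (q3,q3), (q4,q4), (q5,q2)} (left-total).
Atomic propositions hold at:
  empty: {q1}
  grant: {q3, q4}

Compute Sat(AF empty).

AF empty: least fixpoint, start Z0 = {q1}, add states with every successor in Z. Already a fixed point.
Sat(AF empty) = {q1}

{q1}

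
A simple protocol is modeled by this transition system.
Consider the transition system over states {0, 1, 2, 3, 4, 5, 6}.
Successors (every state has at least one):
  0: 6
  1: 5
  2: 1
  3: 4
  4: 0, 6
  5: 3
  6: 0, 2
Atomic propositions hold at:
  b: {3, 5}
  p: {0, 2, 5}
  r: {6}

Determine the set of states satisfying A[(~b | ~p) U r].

{0, 3, 4, 6}

Sat(~b) = {0, 1, 2, 4, 6}
Sat(~p) = {1, 3, 4, 6}
Sat(~b | ~p) = {0, 1, 2, 3, 4, 6}
A[(~b | ~p) U r]: least fixpoint, start Z0 = Sat(r) = {6}, add states in Sat(~b | ~p) with every successor in Z. Z1 = {0, 6}; Z2 = {0, 4, 6}; Z3 = {0, 3, 4, 6}; fixed.
Sat(A[(~b | ~p) U r]) = {0, 3, 4, 6}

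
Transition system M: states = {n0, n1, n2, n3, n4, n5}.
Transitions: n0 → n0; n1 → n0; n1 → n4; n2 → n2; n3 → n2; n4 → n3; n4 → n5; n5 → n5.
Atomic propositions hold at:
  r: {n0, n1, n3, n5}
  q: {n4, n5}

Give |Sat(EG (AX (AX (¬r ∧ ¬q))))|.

2

Sat(¬r) = {n2, n4}
Sat(¬q) = {n0, n1, n2, n3}
Sat(¬r ∧ ¬q) = {n2}
Sat(AX (¬r ∧ ¬q)) = {s : every successor in {n2}} = {n2, n3}
Sat(AX (AX (¬r ∧ ¬q))) = {s : every successor in {n2, n3}} = {n2, n3}
EG (AX (AX (¬r ∧ ¬q))): greatest fixpoint, start Z0 = {n2, n3}, keep only states in Sat with some successor in Z. Already a fixed point.
Sat(EG (AX (AX (¬r ∧ ¬q)))) = {n2, n3}
|Sat(EG (AX (AX (¬r ∧ ¬q))))| = |{n2, n3}| = 2.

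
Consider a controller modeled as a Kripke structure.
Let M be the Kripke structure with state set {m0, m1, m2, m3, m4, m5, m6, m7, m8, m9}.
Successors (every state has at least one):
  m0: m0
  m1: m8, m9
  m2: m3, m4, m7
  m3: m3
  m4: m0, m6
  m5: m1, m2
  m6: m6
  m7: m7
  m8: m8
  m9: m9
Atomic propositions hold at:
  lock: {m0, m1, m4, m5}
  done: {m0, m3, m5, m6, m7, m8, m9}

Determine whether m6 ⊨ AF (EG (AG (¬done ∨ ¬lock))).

Sat(¬done) = {m1, m2, m4}
Sat(¬lock) = {m2, m3, m6, m7, m8, m9}
Sat(¬done ∨ ¬lock) = {m1, m2, m3, m4, m6, m7, m8, m9}
AG (¬done ∨ ¬lock): greatest fixpoint, start Z0 = {m1, m2, m3, m4, m6, m7, m8, m9}, keep only states in Sat with every successor in Z. Z1 = {m1, m2, m3, m6, m7, m8, m9}; Z2 = {m1, m3, m6, m7, m8, m9}; fixed.
Sat(AG (¬done ∨ ¬lock)) = {m1, m3, m6, m7, m8, m9}
EG (AG (¬done ∨ ¬lock)): greatest fixpoint, start Z0 = {m1, m3, m6, m7, m8, m9}, keep only states in Sat with some successor in Z. Already a fixed point.
Sat(EG (AG (¬done ∨ ¬lock))) = {m1, m3, m6, m7, m8, m9}
AF (EG (AG (¬done ∨ ¬lock))): least fixpoint, start Z0 = {m1, m3, m6, m7, m8, m9}, add states with every successor in Z. Already a fixed point.
Sat(AF (EG (AG (¬done ∨ ¬lock)))) = {m1, m3, m6, m7, m8, m9}
m6 ∈ Sat(AF (EG (AG (¬done ∨ ¬lock)))) = {m1, m3, m6, m7, m8, m9}, so the formula holds at m6.

Yes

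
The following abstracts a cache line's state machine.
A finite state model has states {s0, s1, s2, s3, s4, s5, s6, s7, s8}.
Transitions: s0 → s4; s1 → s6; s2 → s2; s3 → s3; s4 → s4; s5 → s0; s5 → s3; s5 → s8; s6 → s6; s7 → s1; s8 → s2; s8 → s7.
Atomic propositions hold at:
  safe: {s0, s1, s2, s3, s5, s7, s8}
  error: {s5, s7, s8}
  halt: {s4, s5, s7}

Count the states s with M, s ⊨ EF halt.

EF halt: least fixpoint, start Z0 = {s4, s5, s7}, add states with some successor in Z. Z1 = {s0, s4, s5, s7, s8}; fixed.
Sat(EF halt) = {s0, s4, s5, s7, s8}
|Sat(EF halt)| = |{s0, s4, s5, s7, s8}| = 5.

5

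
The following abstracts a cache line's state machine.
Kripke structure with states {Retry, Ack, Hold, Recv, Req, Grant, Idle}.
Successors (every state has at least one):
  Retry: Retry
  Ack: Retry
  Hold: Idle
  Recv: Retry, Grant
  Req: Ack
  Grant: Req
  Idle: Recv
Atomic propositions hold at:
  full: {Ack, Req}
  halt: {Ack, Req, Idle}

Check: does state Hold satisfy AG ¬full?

No

Sat(¬full) = {Retry, Hold, Recv, Grant, Idle}
AG ¬full: greatest fixpoint, start Z0 = {Retry, Hold, Recv, Grant, Idle}, keep only states in Sat with every successor in Z. Z1 = {Retry, Hold, Recv, Idle}; Z2 = {Retry, Hold, Idle}; Z3 = {Retry, Hold}; Z4 = {Retry}; fixed.
Sat(AG ¬full) = {Retry}
Hold ∉ Sat(AG ¬full) = {Retry}, so the formula does not hold at Hold.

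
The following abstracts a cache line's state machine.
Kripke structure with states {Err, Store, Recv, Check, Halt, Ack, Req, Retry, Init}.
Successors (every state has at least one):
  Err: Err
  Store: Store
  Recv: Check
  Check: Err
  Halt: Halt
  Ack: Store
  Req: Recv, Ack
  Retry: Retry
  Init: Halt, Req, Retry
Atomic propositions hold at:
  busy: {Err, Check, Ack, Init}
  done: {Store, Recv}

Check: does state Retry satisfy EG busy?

No

EG busy: greatest fixpoint, start Z0 = {Err, Check, Ack, Init}, keep only states in Sat with some successor in Z. Z1 = {Err, Check}; fixed.
Sat(EG busy) = {Err, Check}
Retry ∉ Sat(EG busy) = {Err, Check}, so the formula does not hold at Retry.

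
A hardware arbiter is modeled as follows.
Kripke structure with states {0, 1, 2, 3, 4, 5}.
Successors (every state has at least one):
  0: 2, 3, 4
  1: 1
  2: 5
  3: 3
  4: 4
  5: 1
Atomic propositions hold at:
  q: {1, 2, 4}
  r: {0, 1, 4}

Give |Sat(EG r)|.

3

EG r: greatest fixpoint, start Z0 = {0, 1, 4}, keep only states in Sat with some successor in Z. Already a fixed point.
Sat(EG r) = {0, 1, 4}
|Sat(EG r)| = |{0, 1, 4}| = 3.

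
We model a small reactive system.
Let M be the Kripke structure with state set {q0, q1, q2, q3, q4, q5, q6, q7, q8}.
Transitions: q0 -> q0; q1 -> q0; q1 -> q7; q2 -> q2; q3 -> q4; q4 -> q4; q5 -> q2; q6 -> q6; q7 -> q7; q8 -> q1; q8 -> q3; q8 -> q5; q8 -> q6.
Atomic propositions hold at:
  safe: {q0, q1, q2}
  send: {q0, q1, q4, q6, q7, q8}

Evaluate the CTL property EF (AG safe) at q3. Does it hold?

No

AG safe: greatest fixpoint, start Z0 = {q0, q1, q2}, keep only states in Sat with every successor in Z. Z1 = {q0, q2}; fixed.
Sat(AG safe) = {q0, q2}
EF (AG safe): least fixpoint, start Z0 = {q0, q2}, add states with some successor in Z. Z1 = {q0, q1, q2, q5}; Z2 = {q0, q1, q2, q5, q8}; fixed.
Sat(EF (AG safe)) = {q0, q1, q2, q5, q8}
q3 ∉ Sat(EF (AG safe)) = {q0, q1, q2, q5, q8}, so the formula does not hold at q3.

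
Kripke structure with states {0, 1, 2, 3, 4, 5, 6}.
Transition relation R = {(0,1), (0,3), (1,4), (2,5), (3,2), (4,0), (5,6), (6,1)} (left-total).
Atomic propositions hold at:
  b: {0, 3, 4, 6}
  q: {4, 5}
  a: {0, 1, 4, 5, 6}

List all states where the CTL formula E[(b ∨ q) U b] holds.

{0, 3, 4, 5, 6}

Sat(b ∨ q) = {0, 3, 4, 5, 6}
E[(b ∨ q) U b]: least fixpoint, start Z0 = Sat(b) = {0, 3, 4, 6}, add states in Sat(b ∨ q) with some successor in Z. Z1 = {0, 3, 4, 5, 6}; fixed.
Sat(E[(b ∨ q) U b]) = {0, 3, 4, 5, 6}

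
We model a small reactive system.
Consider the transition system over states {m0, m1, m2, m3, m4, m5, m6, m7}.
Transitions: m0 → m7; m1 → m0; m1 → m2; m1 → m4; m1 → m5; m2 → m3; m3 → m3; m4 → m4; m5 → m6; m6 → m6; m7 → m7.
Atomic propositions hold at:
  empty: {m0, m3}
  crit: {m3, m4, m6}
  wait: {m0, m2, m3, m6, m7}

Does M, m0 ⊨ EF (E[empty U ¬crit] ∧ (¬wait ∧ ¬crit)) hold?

No

Sat(¬crit) = {m0, m1, m2, m5, m7}
E[empty U ¬crit]: least fixpoint, start Z0 = Sat(¬crit) = {m0, m1, m2, m5, m7}, add states in Sat(empty) with some successor in Z. Already a fixed point.
Sat(E[empty U ¬crit]) = {m0, m1, m2, m5, m7}
Sat(¬wait) = {m1, m4, m5}
Sat(¬wait ∧ ¬crit) = {m1, m5}
Sat(E[empty U ¬crit] ∧ (¬wait ∧ ¬crit)) = {m1, m5}
EF (E[empty U ¬crit] ∧ (¬wait ∧ ¬crit)): least fixpoint, start Z0 = {m1, m5}, add states with some successor in Z. Already a fixed point.
Sat(EF (E[empty U ¬crit] ∧ (¬wait ∧ ¬crit))) = {m1, m5}
m0 ∉ Sat(EF (E[empty U ¬crit] ∧ (¬wait ∧ ¬crit))) = {m1, m5}, so the formula does not hold at m0.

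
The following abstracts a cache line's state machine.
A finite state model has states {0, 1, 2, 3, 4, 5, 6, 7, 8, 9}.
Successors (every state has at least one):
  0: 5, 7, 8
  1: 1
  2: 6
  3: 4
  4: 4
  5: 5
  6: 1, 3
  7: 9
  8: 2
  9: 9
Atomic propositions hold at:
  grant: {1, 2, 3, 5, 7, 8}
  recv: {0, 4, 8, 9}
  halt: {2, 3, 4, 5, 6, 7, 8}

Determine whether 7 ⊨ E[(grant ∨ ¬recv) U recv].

Sat(¬recv) = {1, 2, 3, 5, 6, 7}
Sat(grant ∨ ¬recv) = {1, 2, 3, 5, 6, 7, 8}
E[(grant ∨ ¬recv) U recv]: least fixpoint, start Z0 = Sat(recv) = {0, 4, 8, 9}, add states in Sat(grant ∨ ¬recv) with some successor in Z. Z1 = {0, 3, 4, 7, 8, 9}; Z2 = {0, 3, 4, 6, 7, 8, 9}; Z3 = {0, 2, 3, 4, 6, 7, 8, 9}; fixed.
Sat(E[(grant ∨ ¬recv) U recv]) = {0, 2, 3, 4, 6, 7, 8, 9}
7 ∈ Sat(E[(grant ∨ ¬recv) U recv]) = {0, 2, 3, 4, 6, 7, 8, 9}, so the formula holds at 7.

Yes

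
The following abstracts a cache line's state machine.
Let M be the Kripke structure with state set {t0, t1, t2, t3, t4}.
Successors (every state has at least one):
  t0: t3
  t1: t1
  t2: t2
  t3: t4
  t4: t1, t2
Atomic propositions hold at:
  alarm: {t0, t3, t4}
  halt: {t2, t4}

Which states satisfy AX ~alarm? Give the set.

Sat(~alarm) = {t1, t2}
Sat(AX ~alarm) = {s : every successor in {t1, t2}} = {t1, t2, t4}

{t1, t2, t4}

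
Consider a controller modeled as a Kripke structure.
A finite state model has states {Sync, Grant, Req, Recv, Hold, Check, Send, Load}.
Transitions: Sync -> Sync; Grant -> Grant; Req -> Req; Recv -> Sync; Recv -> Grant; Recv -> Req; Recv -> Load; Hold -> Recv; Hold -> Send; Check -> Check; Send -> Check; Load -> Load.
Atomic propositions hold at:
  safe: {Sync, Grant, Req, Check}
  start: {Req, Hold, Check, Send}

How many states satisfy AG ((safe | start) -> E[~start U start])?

Sat(safe | start) = {Sync, Grant, Req, Hold, Check, Send}
Sat(~start) = {Sync, Grant, Recv, Load}
E[~start U start]: least fixpoint, start Z0 = Sat(start) = {Req, Hold, Check, Send}, add states in Sat(~start) with some successor in Z. Z1 = {Req, Recv, Hold, Check, Send}; fixed.
Sat(E[~start U start]) = {Req, Recv, Hold, Check, Send}
Sat((safe | start) -> E[~start U start]) = {Req, Recv, Hold, Check, Send, Load}
AG ((safe | start) -> E[~start U start]): greatest fixpoint, start Z0 = {Req, Recv, Hold, Check, Send, Load}, keep only states in Sat with every successor in Z. Z1 = {Req, Hold, Check, Send, Load}; Z2 = {Req, Check, Send, Load}; fixed.
Sat(AG ((safe | start) -> E[~start U start])) = {Req, Check, Send, Load}
|Sat(AG ((safe | start) -> E[~start U start]))| = |{Req, Check, Send, Load}| = 4.

4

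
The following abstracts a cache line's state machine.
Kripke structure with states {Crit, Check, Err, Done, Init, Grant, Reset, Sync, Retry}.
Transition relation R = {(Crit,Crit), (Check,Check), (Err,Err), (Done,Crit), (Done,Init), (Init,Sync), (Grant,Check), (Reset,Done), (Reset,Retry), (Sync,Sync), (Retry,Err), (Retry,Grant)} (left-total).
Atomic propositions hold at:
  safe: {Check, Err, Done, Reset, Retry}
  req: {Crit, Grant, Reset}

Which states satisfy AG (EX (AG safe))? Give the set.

AG safe: greatest fixpoint, start Z0 = {Check, Err, Done, Reset, Retry}, keep only states in Sat with every successor in Z. Z1 = {Check, Err, Reset}; Z2 = {Check, Err}; fixed.
Sat(AG safe) = {Check, Err}
Sat(EX (AG safe)) = {s : some successor in {Check, Err}} = {Check, Err, Grant, Retry}
AG (EX (AG safe)): greatest fixpoint, start Z0 = {Check, Err, Grant, Retry}, keep only states in Sat with every successor in Z. Already a fixed point.
Sat(AG (EX (AG safe))) = {Check, Err, Grant, Retry}

{Check, Err, Grant, Retry}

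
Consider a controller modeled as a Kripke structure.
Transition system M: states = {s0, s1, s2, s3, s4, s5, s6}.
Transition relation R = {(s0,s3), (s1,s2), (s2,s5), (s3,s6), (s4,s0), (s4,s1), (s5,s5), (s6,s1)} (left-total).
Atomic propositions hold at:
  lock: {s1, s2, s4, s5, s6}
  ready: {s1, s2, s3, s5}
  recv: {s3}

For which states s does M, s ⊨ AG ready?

{s1, s2, s5}

AG ready: greatest fixpoint, start Z0 = {s1, s2, s3, s5}, keep only states in Sat with every successor in Z. Z1 = {s1, s2, s5}; fixed.
Sat(AG ready) = {s1, s2, s5}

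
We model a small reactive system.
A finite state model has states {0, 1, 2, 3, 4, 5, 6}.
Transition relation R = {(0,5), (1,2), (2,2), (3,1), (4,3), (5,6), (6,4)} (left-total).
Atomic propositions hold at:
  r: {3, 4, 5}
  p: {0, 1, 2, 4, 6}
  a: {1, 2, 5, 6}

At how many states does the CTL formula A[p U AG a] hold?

2

AG a: greatest fixpoint, start Z0 = {1, 2, 5, 6}, keep only states in Sat with every successor in Z. Z1 = {1, 2, 5}; Z2 = {1, 2}; fixed.
Sat(AG a) = {1, 2}
A[p U AG a]: least fixpoint, start Z0 = Sat(AG a) = {1, 2}, add states in Sat(p) with every successor in Z. Already a fixed point.
Sat(A[p U AG a]) = {1, 2}
|Sat(A[p U AG a])| = |{1, 2}| = 2.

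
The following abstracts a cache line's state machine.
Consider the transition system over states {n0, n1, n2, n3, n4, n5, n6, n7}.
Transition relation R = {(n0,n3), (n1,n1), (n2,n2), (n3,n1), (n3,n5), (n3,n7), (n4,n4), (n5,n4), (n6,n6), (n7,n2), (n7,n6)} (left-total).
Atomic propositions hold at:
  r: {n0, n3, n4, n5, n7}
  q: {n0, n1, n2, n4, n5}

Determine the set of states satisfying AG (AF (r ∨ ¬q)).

Sat(¬q) = {n3, n6, n7}
Sat(r ∨ ¬q) = {n0, n3, n4, n5, n6, n7}
AF (r ∨ ¬q): least fixpoint, start Z0 = {n0, n3, n4, n5, n6, n7}, add states with every successor in Z. Already a fixed point.
Sat(AF (r ∨ ¬q)) = {n0, n3, n4, n5, n6, n7}
AG (AF (r ∨ ¬q)): greatest fixpoint, start Z0 = {n0, n3, n4, n5, n6, n7}, keep only states in Sat with every successor in Z. Z1 = {n0, n4, n5, n6}; Z2 = {n4, n5, n6}; fixed.
Sat(AG (AF (r ∨ ¬q))) = {n4, n5, n6}

{n4, n5, n6}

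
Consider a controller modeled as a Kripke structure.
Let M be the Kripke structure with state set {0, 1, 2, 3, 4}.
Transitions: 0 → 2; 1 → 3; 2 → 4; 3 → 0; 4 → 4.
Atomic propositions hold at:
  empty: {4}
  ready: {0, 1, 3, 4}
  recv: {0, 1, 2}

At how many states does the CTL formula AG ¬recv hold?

Sat(¬recv) = {3, 4}
AG ¬recv: greatest fixpoint, start Z0 = {3, 4}, keep only states in Sat with every successor in Z. Z1 = {4}; fixed.
Sat(AG ¬recv) = {4}
|Sat(AG ¬recv)| = |{4}| = 1.

1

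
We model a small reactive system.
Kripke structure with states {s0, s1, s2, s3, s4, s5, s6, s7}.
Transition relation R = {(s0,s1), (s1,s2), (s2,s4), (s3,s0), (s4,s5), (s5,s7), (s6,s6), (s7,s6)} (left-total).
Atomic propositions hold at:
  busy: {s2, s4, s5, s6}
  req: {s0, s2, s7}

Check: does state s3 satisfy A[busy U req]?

No

A[busy U req]: least fixpoint, start Z0 = Sat(req) = {s0, s2, s7}, add states in Sat(busy) with every successor in Z. Z1 = {s0, s2, s5, s7}; Z2 = {s0, s2, s4, s5, s7}; fixed.
Sat(A[busy U req]) = {s0, s2, s4, s5, s7}
s3 ∉ Sat(A[busy U req]) = {s0, s2, s4, s5, s7}, so the formula does not hold at s3.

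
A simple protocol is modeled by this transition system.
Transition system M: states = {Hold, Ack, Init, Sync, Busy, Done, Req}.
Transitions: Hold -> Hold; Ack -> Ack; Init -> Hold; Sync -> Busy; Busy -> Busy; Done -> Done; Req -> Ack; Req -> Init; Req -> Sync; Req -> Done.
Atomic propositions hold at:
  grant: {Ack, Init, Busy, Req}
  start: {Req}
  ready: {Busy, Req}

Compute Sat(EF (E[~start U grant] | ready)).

Sat(~start) = {Hold, Ack, Init, Sync, Busy, Done}
E[~start U grant]: least fixpoint, start Z0 = Sat(grant) = {Ack, Init, Busy, Req}, add states in Sat(~start) with some successor in Z. Z1 = {Ack, Init, Sync, Busy, Req}; fixed.
Sat(E[~start U grant]) = {Ack, Init, Sync, Busy, Req}
Sat(E[~start U grant] | ready) = {Ack, Init, Sync, Busy, Req}
EF (E[~start U grant] | ready): least fixpoint, start Z0 = {Ack, Init, Sync, Busy, Req}, add states with some successor in Z. Already a fixed point.
Sat(EF (E[~start U grant] | ready)) = {Ack, Init, Sync, Busy, Req}

{Ack, Init, Sync, Busy, Req}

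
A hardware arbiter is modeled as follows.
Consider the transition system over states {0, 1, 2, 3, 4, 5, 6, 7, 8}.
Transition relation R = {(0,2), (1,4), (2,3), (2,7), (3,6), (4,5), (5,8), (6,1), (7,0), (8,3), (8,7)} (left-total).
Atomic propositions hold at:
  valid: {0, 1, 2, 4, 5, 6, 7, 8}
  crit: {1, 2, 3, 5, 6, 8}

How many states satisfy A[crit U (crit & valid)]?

6

Sat(crit & valid) = {1, 2, 5, 6, 8}
A[crit U (crit & valid)]: least fixpoint, start Z0 = Sat((crit & valid)) = {1, 2, 5, 6, 8}, add states in Sat(crit) with every successor in Z. Z1 = {1, 2, 3, 5, 6, 8}; fixed.
Sat(A[crit U (crit & valid)]) = {1, 2, 3, 5, 6, 8}
|Sat(A[crit U (crit & valid)])| = |{1, 2, 3, 5, 6, 8}| = 6.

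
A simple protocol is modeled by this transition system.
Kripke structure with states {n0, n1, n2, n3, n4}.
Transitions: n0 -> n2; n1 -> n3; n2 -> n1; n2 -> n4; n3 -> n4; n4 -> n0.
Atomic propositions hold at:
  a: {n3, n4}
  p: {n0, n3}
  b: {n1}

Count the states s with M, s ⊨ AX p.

2

Sat(AX p) = {s : every successor in {n0, n3}} = {n1, n4}
|Sat(AX p)| = |{n1, n4}| = 2.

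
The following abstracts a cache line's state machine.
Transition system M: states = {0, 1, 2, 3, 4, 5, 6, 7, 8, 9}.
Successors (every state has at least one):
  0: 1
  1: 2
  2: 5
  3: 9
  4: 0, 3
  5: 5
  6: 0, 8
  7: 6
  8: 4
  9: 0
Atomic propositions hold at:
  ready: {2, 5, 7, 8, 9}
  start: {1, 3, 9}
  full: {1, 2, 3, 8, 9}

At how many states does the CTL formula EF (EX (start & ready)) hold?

5

Sat(start & ready) = {9}
Sat(EX (start & ready)) = {s : some successor in {9}} = {3}
EF (EX (start & ready)): least fixpoint, start Z0 = {3}, add states with some successor in Z. Z1 = {3, 4}; Z2 = {3, 4, 8}; Z3 = {3, 4, 6, 8}; Z4 = {3, 4, 6, 7, 8}; fixed.
Sat(EF (EX (start & ready))) = {3, 4, 6, 7, 8}
|Sat(EF (EX (start & ready)))| = |{3, 4, 6, 7, 8}| = 5.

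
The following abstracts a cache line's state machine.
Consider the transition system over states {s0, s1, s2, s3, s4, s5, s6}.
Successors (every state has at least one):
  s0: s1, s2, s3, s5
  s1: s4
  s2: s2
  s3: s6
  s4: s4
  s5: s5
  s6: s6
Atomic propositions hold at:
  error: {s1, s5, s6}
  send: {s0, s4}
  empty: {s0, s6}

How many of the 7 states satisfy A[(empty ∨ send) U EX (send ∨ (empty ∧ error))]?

Sat(empty ∨ send) = {s0, s4, s6}
Sat(empty ∧ error) = {s6}
Sat(send ∨ (empty ∧ error)) = {s0, s4, s6}
Sat(EX (send ∨ (empty ∧ error))) = {s : some successor in {s0, s4, s6}} = {s1, s3, s4, s6}
A[(empty ∨ send) U EX (send ∨ (empty ∧ error))]: least fixpoint, start Z0 = Sat(EX (send ∨ (empty ∧ error))) = {s1, s3, s4, s6}, add states in Sat(empty ∨ send) with every successor in Z. Already a fixed point.
Sat(A[(empty ∨ send) U EX (send ∨ (empty ∧ error))]) = {s1, s3, s4, s6}
|Sat(A[(empty ∨ send) U EX (send ∨ (empty ∧ error))])| = |{s1, s3, s4, s6}| = 4.

4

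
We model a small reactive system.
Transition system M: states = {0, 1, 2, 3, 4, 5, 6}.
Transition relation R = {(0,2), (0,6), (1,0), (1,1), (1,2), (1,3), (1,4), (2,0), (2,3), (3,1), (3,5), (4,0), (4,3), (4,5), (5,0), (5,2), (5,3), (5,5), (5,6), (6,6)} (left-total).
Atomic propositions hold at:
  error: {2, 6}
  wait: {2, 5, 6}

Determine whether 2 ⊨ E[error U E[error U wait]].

E[error U wait]: least fixpoint, start Z0 = Sat(wait) = {2, 5, 6}, add states in Sat(error) with some successor in Z. Already a fixed point.
Sat(E[error U wait]) = {2, 5, 6}
E[error U E[error U wait]]: least fixpoint, start Z0 = Sat(E[error U wait]) = {2, 5, 6}, add states in Sat(error) with some successor in Z. Already a fixed point.
Sat(E[error U E[error U wait]]) = {2, 5, 6}
2 ∈ Sat(E[error U E[error U wait]]) = {2, 5, 6}, so the formula holds at 2.

Yes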